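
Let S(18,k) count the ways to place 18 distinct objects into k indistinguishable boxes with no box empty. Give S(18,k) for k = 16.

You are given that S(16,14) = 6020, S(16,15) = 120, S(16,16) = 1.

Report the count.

9996

r17: T_17,15=15×120+6020=7820; T_17,16=16×1+120=136
r18: T_18,16=16×136+7820=9996
Read S(18,16) = 9996.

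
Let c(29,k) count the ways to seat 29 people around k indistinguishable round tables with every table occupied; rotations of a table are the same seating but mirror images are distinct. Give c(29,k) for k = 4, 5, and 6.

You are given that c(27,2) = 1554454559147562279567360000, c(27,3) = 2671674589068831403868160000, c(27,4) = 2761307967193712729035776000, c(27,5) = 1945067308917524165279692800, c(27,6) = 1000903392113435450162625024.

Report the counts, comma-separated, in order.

i=28: T(28,3)=1554454559147562279567360000+27·2671674589068831403868160000=73689668464006010184007680000 | T(28,4)=2671674589068831403868160000+27·2761307967193712729035776000=77226989703299075087834112000 | T(28,5)=2761307967193712729035776000+27·1945067308917524165279692800=55278125307966865191587481600 | T(28,6)=1945067308917524165279692800+27·1000903392113435450162625024=28969458895980281319670568448
i=29: T(29,4)=73689668464006010184007680000+28·77226989703299075087834112000=2236045380156380112643362816000 | T(29,5)=77226989703299075087834112000+28·55278125307966865191587481600=1625014498326371300452283596800 | T(29,6)=55278125307966865191587481600+28·28969458895980281319670568448=866422974395414742142363398144
Read c(29,4) = 2236045380156380112643362816000, c(29,5) = 1625014498326371300452283596800, c(29,6) = 866422974395414742142363398144.

2236045380156380112643362816000, 1625014498326371300452283596800, 866422974395414742142363398144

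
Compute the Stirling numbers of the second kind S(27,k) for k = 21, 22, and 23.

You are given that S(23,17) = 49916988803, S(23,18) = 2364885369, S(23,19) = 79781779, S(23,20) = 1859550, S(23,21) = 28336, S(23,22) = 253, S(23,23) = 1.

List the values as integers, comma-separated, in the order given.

495564056130, 15015551265, 333832005

r24: T_24,18=18×2364885369+49916988803=92484925445; T_24,19=19×79781779+2364885369=3880739170; T_24,20=20×1859550+79781779=116972779; T_24,21=21×28336+1859550=2454606; T_24,22=22×253+28336=33902; T_24,23=23×1+253=276
r25: T_25,19=19×3880739170+92484925445=166218969675; T_25,20=20×116972779+3880739170=6220194750; T_25,21=21×2454606+116972779=168519505; T_25,22=22×33902+2454606=3200450; T_25,23=23×276+33902=40250
r26: T_26,20=20×6220194750+166218969675=290622864675; T_26,21=21×168519505+6220194750=9759104355; T_26,22=22×3200450+168519505=238929405; T_26,23=23×40250+3200450=4126200
r27: T_27,21=21×9759104355+290622864675=495564056130; T_27,22=22×238929405+9759104355=15015551265; T_27,23=23×4126200+238929405=333832005
Read S(27,21) = 495564056130, S(27,22) = 15015551265, S(27,23) = 333832005.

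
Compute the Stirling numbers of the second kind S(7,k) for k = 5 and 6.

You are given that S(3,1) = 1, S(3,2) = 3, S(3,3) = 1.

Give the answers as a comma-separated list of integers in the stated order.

@4  (4,2):3·2+1→7, (4,3):1·3+3→6, (4,4):0·4+1→1
@5  (5,3):6·3+7→25, (5,4):1·4+6→10, (5,5):0·5+1→1
@6  (6,4):10·4+25→65, (6,5):1·5+10→15, (6,6):0·6+1→1
@7  (7,5):15·5+65→140, (7,6):1·6+15→21
Read S(7,5) = 140, S(7,6) = 21.

140, 21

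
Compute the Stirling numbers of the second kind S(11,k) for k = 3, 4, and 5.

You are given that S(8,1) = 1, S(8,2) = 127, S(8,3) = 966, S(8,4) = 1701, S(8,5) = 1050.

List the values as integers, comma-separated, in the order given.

row 9: T[9][1]=1·1+0=1  T[9][2]=2·127+1=255  T[9][3]=3·966+127=3025  T[9][4]=4·1701+966=7770  T[9][5]=5·1050+1701=6951
row 10: T[10][2]=2·255+1=511  T[10][3]=3·3025+255=9330  T[10][4]=4·7770+3025=34105  T[10][5]=5·6951+7770=42525
row 11: T[11][3]=3·9330+511=28501  T[11][4]=4·34105+9330=145750  T[11][5]=5·42525+34105=246730
Read S(11,3) = 28501, S(11,4) = 145750, S(11,5) = 246730.

28501, 145750, 246730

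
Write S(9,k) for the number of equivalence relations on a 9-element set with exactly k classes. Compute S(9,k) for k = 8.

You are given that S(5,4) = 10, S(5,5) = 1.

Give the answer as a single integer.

36

i=6: T(6,5)=10+5·1=15 | T(6,6)=1+6·0=1
i=7: T(7,6)=15+6·1=21 | T(7,7)=1+7·0=1
i=8: T(8,7)=21+7·1=28 | T(8,8)=1+8·0=1
i=9: T(9,8)=28+8·1=36
Read S(9,8) = 36.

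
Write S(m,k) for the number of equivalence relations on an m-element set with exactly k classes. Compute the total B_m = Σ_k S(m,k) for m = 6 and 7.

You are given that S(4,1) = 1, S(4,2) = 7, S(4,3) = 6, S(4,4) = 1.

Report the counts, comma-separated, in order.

[5] T[5,1]:1*1+0=1 · T[5,2]:2*7+1=15 · T[5,3]:3*6+7=25 · T[5,4]:4*1+6=10 · T[5,5]:5*0+1=1
[6] T[6,1]:1*1+0=1 · T[6,2]:2*15+1=31 · T[6,3]:3*25+15=90 · T[6,4]:4*10+25=65 · T[6,5]:5*1+10=15 · T[6,6]:6*0+1=1
[7] T[7,1]:1*1+0=1 · T[7,2]:2*31+1=63 · T[7,3]:3*90+31=301 · T[7,4]:4*65+90=350 · T[7,5]:5*15+65=140 · T[7,6]:6*1+15=21 · T[7,7]:7*0+1=1
B_6 = ΣS(6,k) = 1+31+90+65+15+1 = 203
B_7 = ΣS(7,k) = 1+63+301+350+140+21+1 = 877

203, 877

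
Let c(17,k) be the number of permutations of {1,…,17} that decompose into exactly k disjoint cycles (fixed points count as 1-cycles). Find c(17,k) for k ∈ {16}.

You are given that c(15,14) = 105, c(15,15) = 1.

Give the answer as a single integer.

[16] T[16,15]:15*1+105=120 · T[16,16]:15*0+1=1
[17] T[17,16]:16*1+120=136
Read c(17,16) = 136.

136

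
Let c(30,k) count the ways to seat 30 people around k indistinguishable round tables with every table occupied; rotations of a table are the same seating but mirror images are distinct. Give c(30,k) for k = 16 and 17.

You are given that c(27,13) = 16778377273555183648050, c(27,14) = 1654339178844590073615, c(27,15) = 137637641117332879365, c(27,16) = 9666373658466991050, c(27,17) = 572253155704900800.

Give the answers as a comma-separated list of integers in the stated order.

row 28: T[28][14]=27·1654339178844590073615+16778377273555183648050=61445535102359115635655  T[28][15]=27·137637641117332879365+1654339178844590073615=5370555489012577816470  T[28][16]=27·9666373658466991050+137637641117332879365=398629729895941637715  T[28][17]=27·572253155704900800+9666373658466991050=25117208862499312650
row 29: T[29][15]=28·5370555489012577816470+61445535102359115635655=211821088794711294496815  T[29][16]=28·398629729895941637715+5370555489012577816470=16532187926098943672490  T[29][17]=28·25117208862499312650+398629729895941637715=1101911578045922391915
row 30: T[30][16]=29·16532187926098943672490+211821088794711294496815=691254538651580660999025  T[30][17]=29·1101911578045922391915+16532187926098943672490=48487623689430693038025
Read c(30,16) = 691254538651580660999025, c(30,17) = 48487623689430693038025.

691254538651580660999025, 48487623689430693038025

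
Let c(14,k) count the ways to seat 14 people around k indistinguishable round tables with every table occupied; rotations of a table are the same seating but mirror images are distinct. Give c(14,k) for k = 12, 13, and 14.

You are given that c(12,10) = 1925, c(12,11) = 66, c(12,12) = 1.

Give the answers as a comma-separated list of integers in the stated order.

@13  (13,11):66·12+1925→2717, (13,12):1·12+66→78, (13,13):0·12+1→1
@14  (14,12):78·13+2717→3731, (14,13):1·13+78→91, (14,14):0·13+1→1
Read c(14,12) = 3731, c(14,13) = 91, c(14,14) = 1.

3731, 91, 1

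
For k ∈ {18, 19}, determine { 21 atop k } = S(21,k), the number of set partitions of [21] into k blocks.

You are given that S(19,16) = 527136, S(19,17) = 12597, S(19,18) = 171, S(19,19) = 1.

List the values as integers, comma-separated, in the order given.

1023435, 19285

r20: T_20,17=17×12597+527136=741285; T_20,18=18×171+12597=15675; T_20,19=19×1+171=190
r21: T_21,18=18×15675+741285=1023435; T_21,19=19×190+15675=19285
Read S(21,18) = 1023435, S(21,19) = 19285.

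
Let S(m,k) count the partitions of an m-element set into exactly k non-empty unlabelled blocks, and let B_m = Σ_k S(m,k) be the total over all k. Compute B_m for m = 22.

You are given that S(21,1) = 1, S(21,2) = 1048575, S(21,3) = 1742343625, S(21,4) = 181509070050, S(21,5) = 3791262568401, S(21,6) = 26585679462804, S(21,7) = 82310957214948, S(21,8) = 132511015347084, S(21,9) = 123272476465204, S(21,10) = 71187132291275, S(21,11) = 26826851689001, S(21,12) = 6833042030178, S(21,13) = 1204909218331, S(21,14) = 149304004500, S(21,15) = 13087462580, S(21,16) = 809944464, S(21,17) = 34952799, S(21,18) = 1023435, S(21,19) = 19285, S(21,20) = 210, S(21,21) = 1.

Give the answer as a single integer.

@22  (22,1):1·1+0→1, (22,2):1048575·2+1→2097151, (22,3):1742343625·3+1048575→5228079450, (22,4):181509070050·4+1742343625→727778623825, (22,5):3791262568401·5+181509070050→19137821912055, (22,6):26585679462804·6+3791262568401→163305339345225, (22,7):82310957214948·7+26585679462804→602762379967440, (22,8):132511015347084·8+82310957214948→1142399079991620, (22,9):123272476465204·9+132511015347084→1241963303533920, (22,10):71187132291275·10+123272476465204→835143799377954, (22,11):26826851689001·11+71187132291275→366282500870286, (22,12):6833042030178·12+26826851689001→108823356051137, (22,13):1204909218331·13+6833042030178→22496861868481, (22,14):149304004500·14+1204909218331→3295165281331, (22,15):13087462580·15+149304004500→345615943200, (22,16):809944464·16+13087462580→26046574004, (22,17):34952799·17+809944464→1404142047, (22,18):1023435·18+34952799→53374629, (22,19):19285·19+1023435→1389850, (22,20):210·20+19285→23485, (22,21):1·21+210→231, (22,22):0·22+1→1
B_22 = ΣS(22,k) = 1+2097151+5228079450+727778623825+19137821912055+163305339345225+602762379967440+1142399079991620+1241963303533920+835143799377954+366282500870286+108823356051137+22496861868481+3295165281331+345615943200+26046574004+1404142047+53374629+1389850+23485+231+1 = 4506715738447323

4506715738447323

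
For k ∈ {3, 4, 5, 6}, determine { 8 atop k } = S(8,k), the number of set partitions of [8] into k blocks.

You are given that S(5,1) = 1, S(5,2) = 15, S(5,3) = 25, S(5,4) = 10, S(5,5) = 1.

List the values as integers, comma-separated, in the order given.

966, 1701, 1050, 266

[6] T[6,1]:1*1+0=1 · T[6,2]:2*15+1=31 · T[6,3]:3*25+15=90 · T[6,4]:4*10+25=65 · T[6,5]:5*1+10=15 · T[6,6]:6*0+1=1
[7] T[7,2]:2*31+1=63 · T[7,3]:3*90+31=301 · T[7,4]:4*65+90=350 · T[7,5]:5*15+65=140 · T[7,6]:6*1+15=21
[8] T[8,3]:3*301+63=966 · T[8,4]:4*350+301=1701 · T[8,5]:5*140+350=1050 · T[8,6]:6*21+140=266
Read S(8,3) = 966, S(8,4) = 1701, S(8,5) = 1050, S(8,6) = 266.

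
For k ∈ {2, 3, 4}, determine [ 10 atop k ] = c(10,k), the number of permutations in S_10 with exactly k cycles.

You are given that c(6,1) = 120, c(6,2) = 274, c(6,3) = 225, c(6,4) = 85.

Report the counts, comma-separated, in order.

1026576, 1172700, 723680

i=7: T(7,1)=0+6·120=720 | T(7,2)=120+6·274=1764 | T(7,3)=274+6·225=1624 | T(7,4)=225+6·85=735
i=8: T(8,1)=0+7·720=5040 | T(8,2)=720+7·1764=13068 | T(8,3)=1764+7·1624=13132 | T(8,4)=1624+7·735=6769
i=9: T(9,1)=0+8·5040=40320 | T(9,2)=5040+8·13068=109584 | T(9,3)=13068+8·13132=118124 | T(9,4)=13132+8·6769=67284
i=10: T(10,2)=40320+9·109584=1026576 | T(10,3)=109584+9·118124=1172700 | T(10,4)=118124+9·67284=723680
Read c(10,2) = 1026576, c(10,3) = 1172700, c(10,4) = 723680.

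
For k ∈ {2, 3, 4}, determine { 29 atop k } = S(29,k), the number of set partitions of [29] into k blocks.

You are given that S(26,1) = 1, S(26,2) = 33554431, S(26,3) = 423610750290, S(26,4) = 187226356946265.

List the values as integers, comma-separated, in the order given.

row 27: T[27][1]=1·1+0=1  T[27][2]=2·33554431+1=67108863  T[27][3]=3·423610750290+33554431=1270865805301  T[27][4]=4·187226356946265+423610750290=749329038535350
row 28: T[28][1]=1·1+0=1  T[28][2]=2·67108863+1=134217727  T[28][3]=3·1270865805301+67108863=3812664524766  T[28][4]=4·749329038535350+1270865805301=2998587019946701
row 29: T[29][2]=2·134217727+1=268435455  T[29][3]=3·3812664524766+134217727=11438127792025  T[29][4]=4·2998587019946701+3812664524766=11998160744311570
Read S(29,2) = 268435455, S(29,3) = 11438127792025, S(29,4) = 11998160744311570.

268435455, 11438127792025, 11998160744311570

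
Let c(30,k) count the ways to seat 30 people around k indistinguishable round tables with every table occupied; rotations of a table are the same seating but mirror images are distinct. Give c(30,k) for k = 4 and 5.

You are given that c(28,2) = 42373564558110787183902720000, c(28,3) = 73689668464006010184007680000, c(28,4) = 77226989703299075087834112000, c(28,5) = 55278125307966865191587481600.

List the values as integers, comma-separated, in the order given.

66951000306085302338993639424000, 49361465831621147825759587123200

@29  (29,3):73689668464006010184007680000·28+42373564558110787183902720000→2105684281550279072336117760000, (29,4):77226989703299075087834112000·28+73689668464006010184007680000→2236045380156380112643362816000, (29,5):55278125307966865191587481600·28+77226989703299075087834112000→1625014498326371300452283596800
@30  (30,4):2236045380156380112643362816000·29+2105684281550279072336117760000→66951000306085302338993639424000, (30,5):1625014498326371300452283596800·29+2236045380156380112643362816000→49361465831621147825759587123200
Read c(30,4) = 66951000306085302338993639424000, c(30,5) = 49361465831621147825759587123200.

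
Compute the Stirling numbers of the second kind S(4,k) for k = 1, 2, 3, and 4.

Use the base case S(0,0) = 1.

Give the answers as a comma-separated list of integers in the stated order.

1, 7, 6, 1

@1  (1,1):0·1+1→1
@2  (2,1):1·1+0→1, (2,2):0·2+1→1
@3  (3,1):1·1+0→1, (3,2):1·2+1→3, (3,3):0·3+1→1
@4  (4,1):1·1+0→1, (4,2):3·2+1→7, (4,3):1·3+3→6, (4,4):0·4+1→1
Read S(4,1) = 1, S(4,2) = 7, S(4,3) = 6, S(4,4) = 1.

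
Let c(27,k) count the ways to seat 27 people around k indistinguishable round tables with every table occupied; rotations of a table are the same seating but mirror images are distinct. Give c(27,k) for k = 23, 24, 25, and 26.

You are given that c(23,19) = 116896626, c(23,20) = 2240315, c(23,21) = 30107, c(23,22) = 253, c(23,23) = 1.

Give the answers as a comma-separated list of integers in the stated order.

460012995, 6160050, 58500, 351

@24  (24,20):2240315·23+116896626→168423871, (24,21):30107·23+2240315→2932776, (24,22):253·23+30107→35926, (24,23):1·23+253→276, (24,24):0·23+1→1
@25  (25,21):2932776·24+168423871→238810495, (25,22):35926·24+2932776→3795000, (25,23):276·24+35926→42550, (25,24):1·24+276→300, (25,25):0·24+1→1
@26  (26,22):3795000·25+238810495→333685495, (26,23):42550·25+3795000→4858750, (26,24):300·25+42550→50050, (26,25):1·25+300→325, (26,26):0·25+1→1
@27  (27,23):4858750·26+333685495→460012995, (27,24):50050·26+4858750→6160050, (27,25):325·26+50050→58500, (27,26):1·26+325→351
Read c(27,23) = 460012995, c(27,24) = 6160050, c(27,25) = 58500, c(27,26) = 351.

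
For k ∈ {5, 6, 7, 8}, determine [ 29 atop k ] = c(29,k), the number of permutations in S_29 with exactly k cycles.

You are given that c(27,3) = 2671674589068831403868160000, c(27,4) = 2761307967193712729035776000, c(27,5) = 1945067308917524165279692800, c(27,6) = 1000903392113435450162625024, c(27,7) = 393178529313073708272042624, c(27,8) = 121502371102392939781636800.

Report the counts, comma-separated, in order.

i=28: T(28,4)=2671674589068831403868160000+27·2761307967193712729035776000=77226989703299075087834112000 | T(28,5)=2761307967193712729035776000+27·1945067308917524165279692800=55278125307966865191587481600 | T(28,6)=1945067308917524165279692800+27·1000903392113435450162625024=28969458895980281319670568448 | T(28,7)=1000903392113435450162625024+27·393178529313073708272042624=11616723683566425573507775872 | T(28,8)=393178529313073708272042624+27·121502371102392939781636800=3673742549077683082376236224
i=29: T(29,5)=77226989703299075087834112000+28·55278125307966865191587481600=1625014498326371300452283596800 | T(29,6)=55278125307966865191587481600+28·28969458895980281319670568448=866422974395414742142363398144 | T(29,7)=28969458895980281319670568448+28·11616723683566425573507775872=354237722035840197377888292864 | T(29,8)=11616723683566425573507775872+28·3673742549077683082376236224=114481515057741551880042390144
Read c(29,5) = 1625014498326371300452283596800, c(29,6) = 866422974395414742142363398144, c(29,7) = 354237722035840197377888292864, c(29,8) = 114481515057741551880042390144.

1625014498326371300452283596800, 866422974395414742142363398144, 354237722035840197377888292864, 114481515057741551880042390144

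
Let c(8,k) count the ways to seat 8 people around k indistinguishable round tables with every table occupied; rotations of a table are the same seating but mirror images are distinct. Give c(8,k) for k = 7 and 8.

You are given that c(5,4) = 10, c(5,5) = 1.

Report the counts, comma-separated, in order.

i=6: T(6,5)=10+5·1=15 | T(6,6)=1+5·0=1
i=7: T(7,6)=15+6·1=21 | T(7,7)=1+6·0=1
i=8: T(8,7)=21+7·1=28 | T(8,8)=1+7·0=1
Read c(8,7) = 28, c(8,8) = 1.

28, 1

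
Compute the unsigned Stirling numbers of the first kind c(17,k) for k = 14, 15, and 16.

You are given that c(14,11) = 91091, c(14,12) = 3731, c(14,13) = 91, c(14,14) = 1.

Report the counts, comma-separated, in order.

323680, 8500, 136

i=15: T(15,12)=91091+14·3731=143325 | T(15,13)=3731+14·91=5005 | T(15,14)=91+14·1=105 | T(15,15)=1+14·0=1
i=16: T(16,13)=143325+15·5005=218400 | T(16,14)=5005+15·105=6580 | T(16,15)=105+15·1=120 | T(16,16)=1+15·0=1
i=17: T(17,14)=218400+16·6580=323680 | T(17,15)=6580+16·120=8500 | T(17,16)=120+16·1=136
Read c(17,14) = 323680, c(17,15) = 8500, c(17,16) = 136.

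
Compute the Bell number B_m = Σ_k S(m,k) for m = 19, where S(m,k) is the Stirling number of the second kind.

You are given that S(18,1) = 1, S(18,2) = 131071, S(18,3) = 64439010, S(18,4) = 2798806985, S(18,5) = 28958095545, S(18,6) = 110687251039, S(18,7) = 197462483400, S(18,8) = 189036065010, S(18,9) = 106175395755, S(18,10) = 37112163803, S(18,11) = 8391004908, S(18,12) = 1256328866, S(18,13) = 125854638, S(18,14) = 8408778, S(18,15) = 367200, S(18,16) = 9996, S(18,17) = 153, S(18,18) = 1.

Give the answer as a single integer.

5832742205057

@19  (19,1):1·1+0→1, (19,2):131071·2+1→262143, (19,3):64439010·3+131071→193448101, (19,4):2798806985·4+64439010→11259666950, (19,5):28958095545·5+2798806985→147589284710, (19,6):110687251039·6+28958095545→693081601779, (19,7):197462483400·7+110687251039→1492924634839, (19,8):189036065010·8+197462483400→1709751003480, (19,9):106175395755·9+189036065010→1144614626805, (19,10):37112163803·10+106175395755→477297033785, (19,11):8391004908·11+37112163803→129413217791, (19,12):1256328866·12+8391004908→23466951300, (19,13):125854638·13+1256328866→2892439160, (19,14):8408778·14+125854638→243577530, (19,15):367200·15+8408778→13916778, (19,16):9996·16+367200→527136, (19,17):153·17+9996→12597, (19,18):1·18+153→171, (19,19):0·19+1→1
B_19 = ΣS(19,k) = 1+262143+193448101+11259666950+147589284710+693081601779+1492924634839+1709751003480+1144614626805+477297033785+129413217791+23466951300+2892439160+243577530+13916778+527136+12597+171+1 = 5832742205057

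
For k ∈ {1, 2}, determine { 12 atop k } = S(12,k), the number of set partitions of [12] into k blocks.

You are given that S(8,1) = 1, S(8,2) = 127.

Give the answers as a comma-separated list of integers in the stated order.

r9: T_9,1=1×1+0=1; T_9,2=2×127+1=255
r10: T_10,1=1×1+0=1; T_10,2=2×255+1=511
r11: T_11,1=1×1+0=1; T_11,2=2×511+1=1023
r12: T_12,1=1×1+0=1; T_12,2=2×1023+1=2047
Read S(12,1) = 1, S(12,2) = 2047.

1, 2047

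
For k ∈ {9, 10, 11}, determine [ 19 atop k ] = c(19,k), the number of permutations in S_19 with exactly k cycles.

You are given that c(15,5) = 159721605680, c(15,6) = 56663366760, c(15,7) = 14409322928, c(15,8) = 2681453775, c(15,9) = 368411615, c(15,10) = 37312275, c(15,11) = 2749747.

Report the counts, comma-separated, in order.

@16  (16,6):56663366760·15+159721605680→1009672107080, (16,7):14409322928·15+56663366760→272803210680, (16,8):2681453775·15+14409322928→54631129553, (16,9):368411615·15+2681453775→8207628000, (16,10):37312275·15+368411615→928095740, (16,11):2749747·15+37312275→78558480
@17  (17,7):272803210680·16+1009672107080→5374523477960, (17,8):54631129553·16+272803210680→1146901283528, (17,9):8207628000·16+54631129553→185953177553, (17,10):928095740·16+8207628000→23057159840, (17,11):78558480·16+928095740→2185031420
@18  (18,8):1146901283528·17+5374523477960→24871845297936, (18,9):185953177553·17+1146901283528→4308105301929, (18,10):23057159840·17+185953177553→577924894833, (18,11):2185031420·17+23057159840→60202693980
@19  (19,9):4308105301929·18+24871845297936→102417740732658, (19,10):577924894833·18+4308105301929→14710753408923, (19,11):60202693980·18+577924894833→1661573386473
Read c(19,9) = 102417740732658, c(19,10) = 14710753408923, c(19,11) = 1661573386473.

102417740732658, 14710753408923, 1661573386473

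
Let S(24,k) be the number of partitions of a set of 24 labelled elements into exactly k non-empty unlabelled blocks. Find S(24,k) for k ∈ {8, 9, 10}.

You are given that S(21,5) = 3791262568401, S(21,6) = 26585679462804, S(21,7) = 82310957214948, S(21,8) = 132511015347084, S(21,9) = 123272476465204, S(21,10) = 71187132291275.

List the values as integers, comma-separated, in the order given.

i=22: T(22,6)=3791262568401+6·26585679462804=163305339345225 | T(22,7)=26585679462804+7·82310957214948=602762379967440 | T(22,8)=82310957214948+8·132511015347084=1142399079991620 | T(22,9)=132511015347084+9·123272476465204=1241963303533920 | T(22,10)=123272476465204+10·71187132291275=835143799377954
i=23: T(23,7)=163305339345225+7·602762379967440=4382641999117305 | T(23,8)=602762379967440+8·1142399079991620=9741955019900400 | T(23,9)=1142399079991620+9·1241963303533920=12320068811796900 | T(23,10)=1241963303533920+10·835143799377954=9593401297313460
i=24: T(24,8)=4382641999117305+8·9741955019900400=82318282158320505 | T(24,9)=9741955019900400+9·12320068811796900=120622574326072500 | T(24,10)=12320068811796900+10·9593401297313460=108254081784931500
Read S(24,8) = 82318282158320505, S(24,9) = 120622574326072500, S(24,10) = 108254081784931500.

82318282158320505, 120622574326072500, 108254081784931500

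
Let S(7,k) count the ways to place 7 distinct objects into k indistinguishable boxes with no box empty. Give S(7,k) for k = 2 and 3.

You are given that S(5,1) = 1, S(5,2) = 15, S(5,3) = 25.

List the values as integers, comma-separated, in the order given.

i=6: T(6,1)=0+1·1=1 | T(6,2)=1+2·15=31 | T(6,3)=15+3·25=90
i=7: T(7,2)=1+2·31=63 | T(7,3)=31+3·90=301
Read S(7,2) = 63, S(7,3) = 301.

63, 301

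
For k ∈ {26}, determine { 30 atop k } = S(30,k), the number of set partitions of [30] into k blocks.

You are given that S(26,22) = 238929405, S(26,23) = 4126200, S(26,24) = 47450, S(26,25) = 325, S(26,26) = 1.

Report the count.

[27] T[27,23]:23*4126200+238929405=333832005 · T[27,24]:24*47450+4126200=5265000 · T[27,25]:25*325+47450=55575 · T[27,26]:26*1+325=351
[28] T[28,24]:24*5265000+333832005=460192005 · T[28,25]:25*55575+5265000=6654375 · T[28,26]:26*351+55575=64701
[29] T[29,25]:25*6654375+460192005=626551380 · T[29,26]:26*64701+6654375=8336601
[30] T[30,26]:26*8336601+626551380=843303006
Read S(30,26) = 843303006.

843303006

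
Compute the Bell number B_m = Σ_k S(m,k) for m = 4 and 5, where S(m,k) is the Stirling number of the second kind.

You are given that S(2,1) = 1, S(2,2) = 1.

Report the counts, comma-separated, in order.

r3: T_3,1=1×1+0=1; T_3,2=2×1+1=3; T_3,3=3×0+1=1
r4: T_4,1=1×1+0=1; T_4,2=2×3+1=7; T_4,3=3×1+3=6; T_4,4=4×0+1=1
r5: T_5,1=1×1+0=1; T_5,2=2×7+1=15; T_5,3=3×6+7=25; T_5,4=4×1+6=10; T_5,5=5×0+1=1
B_4 = ΣS(4,k) = 1+7+6+1 = 15
B_5 = ΣS(5,k) = 1+15+25+10+1 = 52

15, 52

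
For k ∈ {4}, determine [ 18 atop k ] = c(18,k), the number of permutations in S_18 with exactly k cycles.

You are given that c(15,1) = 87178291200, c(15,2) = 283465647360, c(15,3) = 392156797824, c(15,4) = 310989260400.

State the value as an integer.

[16] T[16,2]:15*283465647360+87178291200=4339163001600 · T[16,3]:15*392156797824+283465647360=6165817614720 · T[16,4]:15*310989260400+392156797824=5056995703824
[17] T[17,3]:16*6165817614720+4339163001600=102992244837120 · T[17,4]:16*5056995703824+6165817614720=87077748875904
[18] T[18,4]:17*87077748875904+102992244837120=1583313975727488
Read c(18,4) = 1583313975727488.

1583313975727488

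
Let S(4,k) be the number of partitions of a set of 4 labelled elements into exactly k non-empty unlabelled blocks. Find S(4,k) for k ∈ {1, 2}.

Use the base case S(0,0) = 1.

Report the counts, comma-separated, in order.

r1: T_1,1=1×0+1=1
r2: T_2,1=1×1+0=1; T_2,2=2×0+1=1
r3: T_3,1=1×1+0=1; T_3,2=2×1+1=3
r4: T_4,1=1×1+0=1; T_4,2=2×3+1=7
Read S(4,1) = 1, S(4,2) = 7.

1, 7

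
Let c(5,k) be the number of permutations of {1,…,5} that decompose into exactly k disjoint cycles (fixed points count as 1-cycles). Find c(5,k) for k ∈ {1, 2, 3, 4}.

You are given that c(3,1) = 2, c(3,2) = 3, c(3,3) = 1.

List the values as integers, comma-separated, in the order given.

r4: T_4,1=3×2+0=6; T_4,2=3×3+2=11; T_4,3=3×1+3=6; T_4,4=3×0+1=1
r5: T_5,1=4×6+0=24; T_5,2=4×11+6=50; T_5,3=4×6+11=35; T_5,4=4×1+6=10
Read c(5,1) = 24, c(5,2) = 50, c(5,3) = 35, c(5,4) = 10.

24, 50, 35, 10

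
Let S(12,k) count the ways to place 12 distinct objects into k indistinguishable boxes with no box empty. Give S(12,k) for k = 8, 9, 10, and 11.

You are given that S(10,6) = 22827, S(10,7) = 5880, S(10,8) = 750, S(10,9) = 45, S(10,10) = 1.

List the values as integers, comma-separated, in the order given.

@11  (11,7):5880·7+22827→63987, (11,8):750·8+5880→11880, (11,9):45·9+750→1155, (11,10):1·10+45→55, (11,11):0·11+1→1
@12  (12,8):11880·8+63987→159027, (12,9):1155·9+11880→22275, (12,10):55·10+1155→1705, (12,11):1·11+55→66
Read S(12,8) = 159027, S(12,9) = 22275, S(12,10) = 1705, S(12,11) = 66.

159027, 22275, 1705, 66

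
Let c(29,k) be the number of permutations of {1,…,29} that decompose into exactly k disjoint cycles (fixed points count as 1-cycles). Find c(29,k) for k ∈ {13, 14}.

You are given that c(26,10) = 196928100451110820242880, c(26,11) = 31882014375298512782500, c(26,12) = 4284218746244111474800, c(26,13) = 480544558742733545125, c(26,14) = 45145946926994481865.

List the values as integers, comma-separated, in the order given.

21590257290787088602515180, 2316762871029690607422990

row 27: T[27][11]=26·31882014375298512782500+196928100451110820242880=1025860474208872152587880  T[27][12]=26·4284218746244111474800+31882014375298512782500=143271701777645411127300  T[27][13]=26·480544558742733545125+4284218746244111474800=16778377273555183648050  T[27][14]=26·45145946926994481865+480544558742733545125=1654339178844590073615
row 28: T[28][12]=27·143271701777645411127300+1025860474208872152587880=4894196422205298253024980  T[28][13]=27·16778377273555183648050+143271701777645411127300=596287888163635369624650  T[28][14]=27·1654339178844590073615+16778377273555183648050=61445535102359115635655
row 29: T[29][13]=28·596287888163635369624650+4894196422205298253024980=21590257290787088602515180  T[29][14]=28·61445535102359115635655+596287888163635369624650=2316762871029690607422990
Read c(29,13) = 21590257290787088602515180, c(29,14) = 2316762871029690607422990.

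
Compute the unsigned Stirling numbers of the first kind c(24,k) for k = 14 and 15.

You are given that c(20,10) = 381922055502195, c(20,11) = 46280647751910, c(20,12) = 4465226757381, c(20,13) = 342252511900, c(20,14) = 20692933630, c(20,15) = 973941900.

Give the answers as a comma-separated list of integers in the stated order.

@21  (21,11):46280647751910·20+381922055502195→1307535010540395, (21,12):4465226757381·20+46280647751910→135585182899530, (21,13):342252511900·20+4465226757381→11310276995381, (21,14):20692933630·20+342252511900→756111184500, (21,15):973941900·20+20692933630→40171771630
@22  (22,12):135585182899530·21+1307535010540395→4154823851430525, (22,13):11310276995381·21+135585182899530→373100999802531, (22,14):756111184500·21+11310276995381→27188611869881, (22,15):40171771630·21+756111184500→1599718388730
@23  (23,13):373100999802531·22+4154823851430525→12363045847086207, (23,14):27188611869881·22+373100999802531→971250460939913, (23,15):1599718388730·22+27188611869881→62382416421941
@24  (24,14):971250460939913·23+12363045847086207→34701806448704206, (24,15):62382416421941·23+971250460939913→2406046038644556
Read c(24,14) = 34701806448704206, c(24,15) = 2406046038644556.

34701806448704206, 2406046038644556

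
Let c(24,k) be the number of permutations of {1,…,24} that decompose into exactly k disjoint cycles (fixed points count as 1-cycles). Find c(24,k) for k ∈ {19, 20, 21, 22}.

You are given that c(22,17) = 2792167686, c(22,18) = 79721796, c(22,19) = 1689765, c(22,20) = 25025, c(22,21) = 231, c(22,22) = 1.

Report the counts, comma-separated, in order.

i=23: T(23,18)=2792167686+22·79721796=4546047198 | T(23,19)=79721796+22·1689765=116896626 | T(23,20)=1689765+22·25025=2240315 | T(23,21)=25025+22·231=30107 | T(23,22)=231+22·1=253
i=24: T(24,19)=4546047198+23·116896626=7234669596 | T(24,20)=116896626+23·2240315=168423871 | T(24,21)=2240315+23·30107=2932776 | T(24,22)=30107+23·253=35926
Read c(24,19) = 7234669596, c(24,20) = 168423871, c(24,21) = 2932776, c(24,22) = 35926.

7234669596, 168423871, 2932776, 35926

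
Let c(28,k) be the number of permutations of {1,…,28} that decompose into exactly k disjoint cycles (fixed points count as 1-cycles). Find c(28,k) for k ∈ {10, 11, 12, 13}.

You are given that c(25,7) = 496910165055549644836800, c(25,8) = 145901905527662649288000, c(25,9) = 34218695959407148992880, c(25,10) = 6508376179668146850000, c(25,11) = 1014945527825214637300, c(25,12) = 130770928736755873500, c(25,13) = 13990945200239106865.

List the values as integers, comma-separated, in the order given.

@26  (26,8):145901905527662649288000·25+496910165055549644836800→4144457803247115877036800, (26,9):34218695959407148992880·25+145901905527662649288000→1001369304512841374110000, (26,10):6508376179668146850000·25+34218695959407148992880→196928100451110820242880, (26,11):1014945527825214637300·25+6508376179668146850000→31882014375298512782500, (26,12):130770928736755873500·25+1014945527825214637300→4284218746244111474800, (26,13):13990945200239106865·25+130770928736755873500→480544558742733545125
@27  (27,9):1001369304512841374110000·26+4144457803247115877036800→30180059720580991603896800, (27,10):196928100451110820242880·26+1001369304512841374110000→6121499916241722700424880, (27,11):31882014375298512782500·26+196928100451110820242880→1025860474208872152587880, (27,12):4284218746244111474800·26+31882014375298512782500→143271701777645411127300, (27,13):480544558742733545125·26+4284218746244111474800→16778377273555183648050
@28  (28,10):6121499916241722700424880·27+30180059720580991603896800→195460557459107504515368560, (28,11):1025860474208872152587880·27+6121499916241722700424880→33819732719881270820297640, (28,12):143271701777645411127300·27+1025860474208872152587880→4894196422205298253024980, (28,13):16778377273555183648050·27+143271701777645411127300→596287888163635369624650
Read c(28,10) = 195460557459107504515368560, c(28,11) = 33819732719881270820297640, c(28,12) = 4894196422205298253024980, c(28,13) = 596287888163635369624650.

195460557459107504515368560, 33819732719881270820297640, 4894196422205298253024980, 596287888163635369624650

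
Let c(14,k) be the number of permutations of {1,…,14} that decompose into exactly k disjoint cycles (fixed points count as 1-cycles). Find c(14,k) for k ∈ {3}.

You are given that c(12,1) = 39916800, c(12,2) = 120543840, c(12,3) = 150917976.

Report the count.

[13] T[13,2]:12*120543840+39916800=1486442880 · T[13,3]:12*150917976+120543840=1931559552
[14] T[14,3]:13*1931559552+1486442880=26596717056
Read c(14,3) = 26596717056.

26596717056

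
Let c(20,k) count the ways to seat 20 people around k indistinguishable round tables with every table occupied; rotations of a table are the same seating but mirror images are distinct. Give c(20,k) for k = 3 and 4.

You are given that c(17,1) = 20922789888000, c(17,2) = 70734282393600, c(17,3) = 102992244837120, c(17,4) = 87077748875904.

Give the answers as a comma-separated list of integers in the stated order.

668609730341153280, 610116075740491776

[18] T[18,1]:17*20922789888000+0=355687428096000 · T[18,2]:17*70734282393600+20922789888000=1223405590579200 · T[18,3]:17*102992244837120+70734282393600=1821602444624640 · T[18,4]:17*87077748875904+102992244837120=1583313975727488
[19] T[19,2]:18*1223405590579200+355687428096000=22376988058521600 · T[19,3]:18*1821602444624640+1223405590579200=34012249593822720 · T[19,4]:18*1583313975727488+1821602444624640=30321254007719424
[20] T[20,3]:19*34012249593822720+22376988058521600=668609730341153280 · T[20,4]:19*30321254007719424+34012249593822720=610116075740491776
Read c(20,3) = 668609730341153280, c(20,4) = 610116075740491776.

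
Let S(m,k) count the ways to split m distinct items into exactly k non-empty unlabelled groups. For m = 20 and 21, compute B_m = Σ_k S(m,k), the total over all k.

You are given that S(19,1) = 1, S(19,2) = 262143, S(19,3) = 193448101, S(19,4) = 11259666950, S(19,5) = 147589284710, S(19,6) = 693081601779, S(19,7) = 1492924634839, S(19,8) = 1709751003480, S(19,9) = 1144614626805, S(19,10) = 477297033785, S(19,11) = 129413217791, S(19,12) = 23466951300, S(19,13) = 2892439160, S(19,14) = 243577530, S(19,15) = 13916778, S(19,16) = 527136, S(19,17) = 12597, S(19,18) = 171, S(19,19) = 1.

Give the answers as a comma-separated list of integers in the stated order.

51724158235372, 474869816156751

row 20: T[20][1]=1·1+0=1  T[20][2]=2·262143+1=524287  T[20][3]=3·193448101+262143=580606446  T[20][4]=4·11259666950+193448101=45232115901  T[20][5]=5·147589284710+11259666950=749206090500  T[20][6]=6·693081601779+147589284710=4306078895384  T[20][7]=7·1492924634839+693081601779=11143554045652  T[20][8]=8·1709751003480+1492924634839=15170932662679  T[20][9]=9·1144614626805+1709751003480=12011282644725  T[20][10]=10·477297033785+1144614626805=5917584964655  T[20][11]=11·129413217791+477297033785=1900842429486  T[20][12]=12·23466951300+129413217791=411016633391  T[20][13]=13·2892439160+23466951300=61068660380  T[20][14]=14·243577530+2892439160=6302524580  T[20][15]=15·13916778+243577530=452329200  T[20][16]=16·527136+13916778=22350954  T[20][17]=17·12597+527136=741285  T[20][18]=18·171+12597=15675  T[20][19]=19·1+171=190  T[20][20]=20·0+1=1
row 21: T[21][1]=1·1+0=1  T[21][2]=2·524287+1=1048575  T[21][3]=3·580606446+524287=1742343625  T[21][4]=4·45232115901+580606446=181509070050  T[21][5]=5·749206090500+45232115901=3791262568401  T[21][6]=6·4306078895384+749206090500=26585679462804  T[21][7]=7·11143554045652+4306078895384=82310957214948  T[21][8]=8·15170932662679+11143554045652=132511015347084  T[21][9]=9·12011282644725+15170932662679=123272476465204  T[21][10]=10·5917584964655+12011282644725=71187132291275  T[21][11]=11·1900842429486+5917584964655=26826851689001  T[21][12]=12·411016633391+1900842429486=6833042030178  T[21][13]=13·61068660380+411016633391=1204909218331  T[21][14]=14·6302524580+61068660380=149304004500  T[21][15]=15·452329200+6302524580=13087462580  T[21][16]=16·22350954+452329200=809944464  T[21][17]=17·741285+22350954=34952799  T[21][18]=18·15675+741285=1023435  T[21][19]=19·190+15675=19285  T[21][20]=20·1+190=210  T[21][21]=21·0+1=1
B_20 = ΣS(20,k) = 1+524287+580606446+45232115901+749206090500+4306078895384+11143554045652+15170932662679+12011282644725+5917584964655+1900842429486+411016633391+61068660380+6302524580+452329200+22350954+741285+15675+190+1 = 51724158235372
B_21 = ΣS(21,k) = 1+1048575+1742343625+181509070050+3791262568401+26585679462804+82310957214948+132511015347084+123272476465204+71187132291275+26826851689001+6833042030178+1204909218331+149304004500+13087462580+809944464+34952799+1023435+19285+210+1 = 474869816156751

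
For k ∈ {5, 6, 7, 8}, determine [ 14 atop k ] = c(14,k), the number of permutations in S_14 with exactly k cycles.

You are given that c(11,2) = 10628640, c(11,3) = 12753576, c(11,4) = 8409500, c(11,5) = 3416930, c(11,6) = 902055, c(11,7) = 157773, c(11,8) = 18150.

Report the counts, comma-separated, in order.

i=12: T(12,3)=10628640+11·12753576=150917976 | T(12,4)=12753576+11·8409500=105258076 | T(12,5)=8409500+11·3416930=45995730 | T(12,6)=3416930+11·902055=13339535 | T(12,7)=902055+11·157773=2637558 | T(12,8)=157773+11·18150=357423
i=13: T(13,4)=150917976+12·105258076=1414014888 | T(13,5)=105258076+12·45995730=657206836 | T(13,6)=45995730+12·13339535=206070150 | T(13,7)=13339535+12·2637558=44990231 | T(13,8)=2637558+12·357423=6926634
i=14: T(14,5)=1414014888+13·657206836=9957703756 | T(14,6)=657206836+13·206070150=3336118786 | T(14,7)=206070150+13·44990231=790943153 | T(14,8)=44990231+13·6926634=135036473
Read c(14,5) = 9957703756, c(14,6) = 3336118786, c(14,7) = 790943153, c(14,8) = 135036473.

9957703756, 3336118786, 790943153, 135036473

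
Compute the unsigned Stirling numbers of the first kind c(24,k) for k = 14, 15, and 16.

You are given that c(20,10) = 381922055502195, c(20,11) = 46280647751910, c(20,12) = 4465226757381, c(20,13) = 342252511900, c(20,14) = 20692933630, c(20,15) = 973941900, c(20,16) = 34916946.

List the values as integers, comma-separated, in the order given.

34701806448704206, 2406046038644556, 137272511800831

row 21: T[21][11]=20·46280647751910+381922055502195=1307535010540395  T[21][12]=20·4465226757381+46280647751910=135585182899530  T[21][13]=20·342252511900+4465226757381=11310276995381  T[21][14]=20·20692933630+342252511900=756111184500  T[21][15]=20·973941900+20692933630=40171771630  T[21][16]=20·34916946+973941900=1672280820
row 22: T[22][12]=21·135585182899530+1307535010540395=4154823851430525  T[22][13]=21·11310276995381+135585182899530=373100999802531  T[22][14]=21·756111184500+11310276995381=27188611869881  T[22][15]=21·40171771630+756111184500=1599718388730  T[22][16]=21·1672280820+40171771630=75289668850
row 23: T[23][13]=22·373100999802531+4154823851430525=12363045847086207  T[23][14]=22·27188611869881+373100999802531=971250460939913  T[23][15]=22·1599718388730+27188611869881=62382416421941  T[23][16]=22·75289668850+1599718388730=3256091103430
row 24: T[24][14]=23·971250460939913+12363045847086207=34701806448704206  T[24][15]=23·62382416421941+971250460939913=2406046038644556  T[24][16]=23·3256091103430+62382416421941=137272511800831
Read c(24,14) = 34701806448704206, c(24,15) = 2406046038644556, c(24,16) = 137272511800831.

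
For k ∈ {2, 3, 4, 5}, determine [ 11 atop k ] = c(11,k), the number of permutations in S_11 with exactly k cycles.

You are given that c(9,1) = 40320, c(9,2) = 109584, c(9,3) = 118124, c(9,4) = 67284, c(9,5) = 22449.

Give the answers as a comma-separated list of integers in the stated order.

r10: T_10,1=9×40320+0=362880; T_10,2=9×109584+40320=1026576; T_10,3=9×118124+109584=1172700; T_10,4=9×67284+118124=723680; T_10,5=9×22449+67284=269325
r11: T_11,2=10×1026576+362880=10628640; T_11,3=10×1172700+1026576=12753576; T_11,4=10×723680+1172700=8409500; T_11,5=10×269325+723680=3416930
Read c(11,2) = 10628640, c(11,3) = 12753576, c(11,4) = 8409500, c(11,5) = 3416930.

10628640, 12753576, 8409500, 3416930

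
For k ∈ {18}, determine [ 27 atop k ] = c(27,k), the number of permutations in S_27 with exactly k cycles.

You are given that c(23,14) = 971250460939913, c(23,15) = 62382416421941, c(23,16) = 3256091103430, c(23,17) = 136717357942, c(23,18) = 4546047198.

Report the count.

r24: T_24,15=23×62382416421941+971250460939913=2406046038644556; T_24,16=23×3256091103430+62382416421941=137272511800831; T_24,17=23×136717357942+3256091103430=6400590336096; T_24,18=23×4546047198+136717357942=241276443496
r25: T_25,16=24×137272511800831+2406046038644556=5700586321864500; T_25,17=24×6400590336096+137272511800831=290886679867135; T_25,18=24×241276443496+6400590336096=12191224980000
r26: T_26,17=25×290886679867135+5700586321864500=12972753318542875; T_26,18=25×12191224980000+290886679867135=595667304367135
r27: T_27,18=26×595667304367135+12972753318542875=28460103232088385
Read c(27,18) = 28460103232088385.

28460103232088385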